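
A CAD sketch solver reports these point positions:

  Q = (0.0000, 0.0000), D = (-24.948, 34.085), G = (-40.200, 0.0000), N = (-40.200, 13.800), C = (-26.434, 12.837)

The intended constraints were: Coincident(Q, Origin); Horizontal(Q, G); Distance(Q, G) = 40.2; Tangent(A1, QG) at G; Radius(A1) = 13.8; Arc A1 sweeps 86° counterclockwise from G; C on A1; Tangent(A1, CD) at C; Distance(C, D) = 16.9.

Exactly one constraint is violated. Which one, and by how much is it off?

Distance(C, D) = 16.9 — off by 4.40.

Q = (0.00, 0.00) ✓; Q.y = 0.00, G.y = 0.00 ✓; |QG| = 40.20 ✓; ∠(NG, GQ) = 90.00° ✓; |NG| = 13.80 ✓; bearing(N→C) − bearing(N→G) = 86.00° ✓; |NC| = 13.80 ✓; ∠(NC, CD) = 90.00° ✓; |CD| = 21.30 ✗.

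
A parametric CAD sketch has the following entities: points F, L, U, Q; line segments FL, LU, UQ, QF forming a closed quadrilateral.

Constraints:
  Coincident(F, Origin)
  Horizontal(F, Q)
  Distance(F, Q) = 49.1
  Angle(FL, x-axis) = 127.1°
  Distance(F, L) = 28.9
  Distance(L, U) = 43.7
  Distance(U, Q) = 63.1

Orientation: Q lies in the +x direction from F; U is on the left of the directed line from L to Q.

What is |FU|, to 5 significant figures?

54.784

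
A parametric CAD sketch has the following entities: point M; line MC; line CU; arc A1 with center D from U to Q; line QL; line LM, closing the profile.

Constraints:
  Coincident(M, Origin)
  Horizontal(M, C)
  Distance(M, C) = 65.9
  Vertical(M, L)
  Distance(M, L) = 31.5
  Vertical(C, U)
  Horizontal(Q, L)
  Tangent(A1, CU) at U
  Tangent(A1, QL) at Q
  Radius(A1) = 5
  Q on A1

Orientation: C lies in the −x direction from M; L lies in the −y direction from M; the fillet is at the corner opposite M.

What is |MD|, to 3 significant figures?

66.4

M is at the origin; M and C share the same y with |MC| = 65.9 and C on the −x side, so C = (-65.9, 0.00). M and L share the same x with |ML| = 31.5 and L on the −y side, so L = (0.00, -31.5). The virtual corner opposite M is at (-65.9, -31.5). A1 meets CU tangentially, so DU is at right angles to CU and tangency of A1 to QL means the radius DQ is perpendicular to QL, with radius 5.0, so the center D sits 5.0 in from both sides at D = (-60.9, -26.5). Then |MD| = |D − M| = 66.4.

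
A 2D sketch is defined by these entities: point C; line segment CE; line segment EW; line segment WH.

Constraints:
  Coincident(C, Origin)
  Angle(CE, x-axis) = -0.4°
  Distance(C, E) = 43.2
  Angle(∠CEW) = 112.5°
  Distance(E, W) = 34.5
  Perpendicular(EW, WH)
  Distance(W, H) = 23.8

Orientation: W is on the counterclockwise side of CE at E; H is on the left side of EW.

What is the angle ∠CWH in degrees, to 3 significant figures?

52.0°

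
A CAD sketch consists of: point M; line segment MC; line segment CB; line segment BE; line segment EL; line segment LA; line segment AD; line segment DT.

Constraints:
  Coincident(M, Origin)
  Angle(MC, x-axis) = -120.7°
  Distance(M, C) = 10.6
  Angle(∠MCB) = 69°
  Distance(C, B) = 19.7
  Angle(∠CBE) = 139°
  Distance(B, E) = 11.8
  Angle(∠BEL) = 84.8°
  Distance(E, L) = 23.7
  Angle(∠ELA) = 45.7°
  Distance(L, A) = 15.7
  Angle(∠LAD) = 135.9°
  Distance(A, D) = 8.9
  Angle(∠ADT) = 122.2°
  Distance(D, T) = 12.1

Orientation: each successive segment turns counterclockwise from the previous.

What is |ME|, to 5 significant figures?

24.900

M is at the origin; MC runs at -120.7° with length 10.6, so C = (-5.4118, -9.1144). ∠MCB = 69.0° gives CB at -9.7000° from the x-axis; with |CB| = 19.7, B = (14.007, -12.434). ∠CBE = 139.0° gives BE at 31.300° from the x-axis; with |BE| = 11.8, E = (24.089, -6.3033). Then |ME| = |E − M| = 24.900.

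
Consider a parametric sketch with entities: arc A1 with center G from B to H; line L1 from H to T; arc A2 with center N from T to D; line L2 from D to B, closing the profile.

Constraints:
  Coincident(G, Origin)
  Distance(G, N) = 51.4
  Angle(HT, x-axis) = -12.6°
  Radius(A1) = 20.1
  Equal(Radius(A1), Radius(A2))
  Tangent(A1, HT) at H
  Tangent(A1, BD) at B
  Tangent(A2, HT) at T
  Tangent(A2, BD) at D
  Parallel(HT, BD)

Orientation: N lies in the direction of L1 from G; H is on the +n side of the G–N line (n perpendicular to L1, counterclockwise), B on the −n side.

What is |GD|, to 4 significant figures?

55.19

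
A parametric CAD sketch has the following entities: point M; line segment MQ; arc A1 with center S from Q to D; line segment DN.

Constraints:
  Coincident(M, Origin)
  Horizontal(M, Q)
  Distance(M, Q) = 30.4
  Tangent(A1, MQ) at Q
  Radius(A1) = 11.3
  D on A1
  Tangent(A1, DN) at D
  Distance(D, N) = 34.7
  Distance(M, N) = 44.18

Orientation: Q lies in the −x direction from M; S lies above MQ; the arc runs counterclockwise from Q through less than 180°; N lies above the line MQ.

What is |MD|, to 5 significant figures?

21.281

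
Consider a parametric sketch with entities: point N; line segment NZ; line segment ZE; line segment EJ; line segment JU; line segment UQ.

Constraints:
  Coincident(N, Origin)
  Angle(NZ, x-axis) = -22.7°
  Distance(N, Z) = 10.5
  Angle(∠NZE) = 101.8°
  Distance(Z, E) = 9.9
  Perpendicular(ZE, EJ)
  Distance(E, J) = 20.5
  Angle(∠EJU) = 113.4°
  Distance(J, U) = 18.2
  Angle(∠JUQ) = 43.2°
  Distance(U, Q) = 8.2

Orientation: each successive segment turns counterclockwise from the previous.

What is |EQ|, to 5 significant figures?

24.268

∠EJU = 113.4° gives JU at -147.90° from the x-axis; with |JU| = 18.2, U = (-17.018, 6.0467). ∠JUQ = 43.2° gives UQ at -11.100° from the x-axis; with |UQ| = 8.2, Q = (-8.9715, 4.4680). Then |EQ| = |Q − E| = 24.268.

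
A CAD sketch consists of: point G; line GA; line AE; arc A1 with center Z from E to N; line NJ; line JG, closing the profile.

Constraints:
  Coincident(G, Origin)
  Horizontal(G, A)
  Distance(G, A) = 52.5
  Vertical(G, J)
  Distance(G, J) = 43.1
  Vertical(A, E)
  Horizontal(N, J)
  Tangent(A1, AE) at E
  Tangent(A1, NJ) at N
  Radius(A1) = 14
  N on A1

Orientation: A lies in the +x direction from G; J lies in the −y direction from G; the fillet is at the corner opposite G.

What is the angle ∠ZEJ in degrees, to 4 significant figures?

14.93°

G is at the origin; G and A share the same y with |GA| = 52.5 and A on the +x side, so A = (52.50, 0.000). GJ is vertical with |GJ| = 43.1 and J on the −y side, so J = (0.000, -43.10). The virtual corner opposite G is at (52.50, -43.10). Since A1 is tangent to AE there, ZE ⟂ AE and the tangent condition forces ZN to be normal to NJ, with radius 14.0, so the center Z sits 14.0 in from both sides at Z = (38.50, -29.10). That places the tangent points at E = (52.50, -29.10) on AE and N = (38.50, -43.10) on NJ. Then cos ∠ZEJ = EZ·EJ / (|EZ||EJ|), giving 14.93°.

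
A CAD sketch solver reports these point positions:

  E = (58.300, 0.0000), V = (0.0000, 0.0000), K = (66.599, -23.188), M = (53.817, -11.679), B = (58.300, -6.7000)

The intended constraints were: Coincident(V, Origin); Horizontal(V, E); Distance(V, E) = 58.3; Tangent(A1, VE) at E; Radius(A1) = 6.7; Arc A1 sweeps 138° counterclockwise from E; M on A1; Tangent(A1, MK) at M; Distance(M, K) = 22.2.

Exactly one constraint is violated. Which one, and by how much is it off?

Distance(M, K) = 22.2 — off by 5.00.

V = (0.00, 0.00) ✓; V.y = 0.00, E.y = 0.00 ✓; |VE| = 58.30 ✓; ∠(BE, EV) = 90.00° ✓; |BE| = 6.700 ✓; bearing(B→M) − bearing(B→E) = 138.0° ✓; |BM| = 6.700 ✓; ∠(BM, MK) = 90.00° ✓; |MK| = 17.20 ✗.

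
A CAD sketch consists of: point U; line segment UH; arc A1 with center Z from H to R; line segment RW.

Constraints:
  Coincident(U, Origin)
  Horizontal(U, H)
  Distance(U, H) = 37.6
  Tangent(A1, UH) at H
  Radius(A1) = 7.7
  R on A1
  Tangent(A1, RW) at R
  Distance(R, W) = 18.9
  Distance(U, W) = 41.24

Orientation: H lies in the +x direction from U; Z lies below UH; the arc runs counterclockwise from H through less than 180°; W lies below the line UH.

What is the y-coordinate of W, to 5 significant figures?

-27.054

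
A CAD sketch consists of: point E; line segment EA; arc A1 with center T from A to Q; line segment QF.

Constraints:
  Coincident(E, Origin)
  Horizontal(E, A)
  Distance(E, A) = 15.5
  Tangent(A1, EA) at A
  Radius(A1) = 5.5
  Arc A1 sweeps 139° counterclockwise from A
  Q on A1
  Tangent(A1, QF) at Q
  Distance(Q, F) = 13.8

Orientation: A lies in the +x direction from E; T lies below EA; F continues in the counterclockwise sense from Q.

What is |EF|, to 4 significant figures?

29.11

E is at the origin; EA is horizontal with |EA| = 15.5 and A on the +x side, so A = (15.50, 0.000). Since A1 is tangent to EA there, TA ⟂ EA, so T = A + (0, -5.5) = (15.50, -5.500). On A1, A sits at bearing 90° from T; a 139° counterclockwise sweep puts Q at bearing 229°, so Q = T + 5.5·(cos 229°, sin 229°) = (11.89, -9.651). The tangent condition forces TQ to be normal to QF, so QF runs along (−sin 229°, cos 229°); with |QF| = 13.8, F = (22.31, -18.70). Then |EF| = |F − E| = 29.11.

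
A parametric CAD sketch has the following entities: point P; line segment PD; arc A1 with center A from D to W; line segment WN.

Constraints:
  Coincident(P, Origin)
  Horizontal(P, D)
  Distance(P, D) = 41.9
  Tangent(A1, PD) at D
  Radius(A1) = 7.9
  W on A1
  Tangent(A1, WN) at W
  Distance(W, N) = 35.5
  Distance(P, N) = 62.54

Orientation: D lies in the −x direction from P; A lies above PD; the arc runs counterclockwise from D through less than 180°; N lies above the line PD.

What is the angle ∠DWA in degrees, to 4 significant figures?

36.87°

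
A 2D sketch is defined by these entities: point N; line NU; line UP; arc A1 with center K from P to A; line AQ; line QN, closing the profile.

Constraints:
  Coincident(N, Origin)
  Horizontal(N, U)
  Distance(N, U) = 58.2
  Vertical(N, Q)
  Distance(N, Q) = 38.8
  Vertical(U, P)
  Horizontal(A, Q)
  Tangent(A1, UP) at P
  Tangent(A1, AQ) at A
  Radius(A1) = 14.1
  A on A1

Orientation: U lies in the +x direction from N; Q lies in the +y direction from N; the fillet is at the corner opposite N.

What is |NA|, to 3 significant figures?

58.7

N is at the origin; N and U share the same y with |NU| = 58.2 and U on the +x side, so U = (58.2, 0.00). NQ is vertical with |NQ| = 38.8 and Q on the +y side, so Q = (0.00, 38.8). The virtual corner opposite N is at (58.2, 38.8). A1 meets UP tangentially, so KP is at right angles to UP and tangency of A1 to AQ means the radius KA is perpendicular to AQ, with radius 14.1, so the center K sits 14.1 in from both sides at K = (44.1, 24.7). That places the tangent points at P = (58.2, 24.7) on UP and A = (44.1, 38.8) on AQ. Then |NA| = |A − N| = 58.7.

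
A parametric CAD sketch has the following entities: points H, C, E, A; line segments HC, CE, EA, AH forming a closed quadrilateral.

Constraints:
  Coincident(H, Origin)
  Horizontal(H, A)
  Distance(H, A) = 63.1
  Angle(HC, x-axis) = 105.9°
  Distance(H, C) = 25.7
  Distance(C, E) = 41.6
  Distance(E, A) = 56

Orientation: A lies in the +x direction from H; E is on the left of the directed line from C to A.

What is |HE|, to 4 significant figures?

53.55

Checks: |CE| = 41.60 ✓; |EA| = 56.00 ✓.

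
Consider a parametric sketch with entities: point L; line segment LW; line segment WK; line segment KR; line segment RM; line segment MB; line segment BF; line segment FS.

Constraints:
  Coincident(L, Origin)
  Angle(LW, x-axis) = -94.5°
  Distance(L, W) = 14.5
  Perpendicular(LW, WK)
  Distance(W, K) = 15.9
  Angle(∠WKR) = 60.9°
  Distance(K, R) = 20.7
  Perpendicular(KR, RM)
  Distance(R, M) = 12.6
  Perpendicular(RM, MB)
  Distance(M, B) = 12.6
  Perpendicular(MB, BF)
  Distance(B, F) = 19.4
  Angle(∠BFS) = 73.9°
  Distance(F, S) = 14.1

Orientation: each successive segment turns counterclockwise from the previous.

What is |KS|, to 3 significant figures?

21.8

L is at the origin; LW runs at -94.5° with length 14.5, so W = (-1.14, -14.5). The perpendicularity gives WK at right angles to LW, so WK runs at -4.50°; with |WK| = 15.9, K = (14.7, -15.7). ∠WKR = 60.9° gives KR at 115° from the x-axis; with |KR| = 20.7, R = (6.10, 3.12). KR is perpendicular to RM, so RM runs at -155°; with |RM| = 12.6, M = (-5.36, -2.13). The perpendicularity gives MB at right angles to RM, so MB runs at -65.4°; with |MB| = 12.6, B = (-0.115, -13.6). The perpendicularity gives BF at right angles to MB, so BF runs at 24.6°; with |BF| = 19.4, F = (17.5, -5.51). ∠BFS = 73.9° gives FS at 131° from the x-axis; with |FS| = 14.1, S = (8.33, 5.18). Then |KS| = |S − K| = 21.8.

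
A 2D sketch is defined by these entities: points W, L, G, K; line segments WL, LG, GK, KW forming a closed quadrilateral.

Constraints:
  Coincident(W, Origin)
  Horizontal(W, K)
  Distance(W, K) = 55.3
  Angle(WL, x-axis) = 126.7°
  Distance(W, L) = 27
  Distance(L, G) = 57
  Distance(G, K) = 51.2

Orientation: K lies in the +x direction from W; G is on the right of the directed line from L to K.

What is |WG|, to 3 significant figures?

30.4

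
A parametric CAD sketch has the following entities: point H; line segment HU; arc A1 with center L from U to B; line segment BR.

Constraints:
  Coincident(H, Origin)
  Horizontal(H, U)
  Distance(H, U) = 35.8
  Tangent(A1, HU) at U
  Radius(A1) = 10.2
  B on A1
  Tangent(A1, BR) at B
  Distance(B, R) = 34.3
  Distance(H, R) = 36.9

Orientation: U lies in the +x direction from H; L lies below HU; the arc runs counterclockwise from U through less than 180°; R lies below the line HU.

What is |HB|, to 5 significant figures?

27.369

H is at the origin; HU is horizontal with |HU| = 35.8 and U on the +x side, so U = (35.800, 0.0000). Tangency of A1 to HU means the radius LU is perpendicular to HU, so L = U + (0, -10.2) = (35.800, -10.200). Since LB ⟂ BR (tangency), |LR| = √(10.2² + 34.3²) = 35.784 regardless of where B sits on A1. So R lies on both circle(H, 36.9) and circle(L, 35.784); the below-HU intersection is R = (10.398, -35.405). B is the foot of the tangent from R: B = (26.850, -5.3076).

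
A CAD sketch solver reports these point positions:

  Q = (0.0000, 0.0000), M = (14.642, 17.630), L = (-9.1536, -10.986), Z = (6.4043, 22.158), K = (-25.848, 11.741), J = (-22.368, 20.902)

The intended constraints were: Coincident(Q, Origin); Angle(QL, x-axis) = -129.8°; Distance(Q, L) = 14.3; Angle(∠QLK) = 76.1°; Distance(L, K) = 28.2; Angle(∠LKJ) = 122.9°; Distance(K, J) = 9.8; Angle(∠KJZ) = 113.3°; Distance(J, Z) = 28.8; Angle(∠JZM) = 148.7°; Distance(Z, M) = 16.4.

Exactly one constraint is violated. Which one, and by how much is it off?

Distance(Z, M) = 16.4 — off by 7.00.

Q = (0.00, 0.00) ✓; QL at -129.8° ✓; |QL| = 14.30 ✓; ∠QLK = 76.10° ✓; |LK| = 28.20 ✓; ∠LKJ = 122.9° ✓; |KJ| = 9.800 ✓; ∠KJZ = 113.3° ✓; |JZ| = 28.80 ✓; ∠JZM = 148.7° ✓; |ZM| = 9.400 ✗.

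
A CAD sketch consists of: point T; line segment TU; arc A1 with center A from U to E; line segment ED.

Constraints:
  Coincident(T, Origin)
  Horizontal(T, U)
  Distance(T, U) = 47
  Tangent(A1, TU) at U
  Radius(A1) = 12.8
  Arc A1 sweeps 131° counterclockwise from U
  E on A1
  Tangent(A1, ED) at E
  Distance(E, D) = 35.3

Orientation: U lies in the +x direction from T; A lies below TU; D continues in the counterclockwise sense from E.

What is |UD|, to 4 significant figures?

49.71

T is at the origin; T and U share the same y with |TU| = 47.0 and U on the +x side, so U = (47.00, 0.000). A1 meets TU tangentially, so AU is at right angles to TU, so A = U + (0, -12.8) = (47.00, -12.80). On A1, U sits at bearing 90° from A; a 131° counterclockwise sweep puts E at bearing 221°, so E = A + 12.8·(cos 221°, sin 221°) = (37.34, -21.20). Tangency of A1 to ED means the radius AE is perpendicular to ED, so ED runs along (−sin 221°, cos 221°); with |ED| = 35.3, D = (60.50, -47.84). Then |UD| = |D − U| = 49.71.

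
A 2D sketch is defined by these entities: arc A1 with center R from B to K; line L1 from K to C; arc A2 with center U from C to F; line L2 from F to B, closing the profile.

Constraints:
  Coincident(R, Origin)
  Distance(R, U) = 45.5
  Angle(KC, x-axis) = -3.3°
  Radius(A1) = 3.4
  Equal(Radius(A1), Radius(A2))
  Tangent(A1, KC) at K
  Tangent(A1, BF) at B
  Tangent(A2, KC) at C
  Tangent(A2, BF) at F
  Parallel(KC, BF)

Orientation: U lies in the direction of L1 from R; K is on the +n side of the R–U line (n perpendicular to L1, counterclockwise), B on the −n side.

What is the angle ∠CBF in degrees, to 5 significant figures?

8.5000°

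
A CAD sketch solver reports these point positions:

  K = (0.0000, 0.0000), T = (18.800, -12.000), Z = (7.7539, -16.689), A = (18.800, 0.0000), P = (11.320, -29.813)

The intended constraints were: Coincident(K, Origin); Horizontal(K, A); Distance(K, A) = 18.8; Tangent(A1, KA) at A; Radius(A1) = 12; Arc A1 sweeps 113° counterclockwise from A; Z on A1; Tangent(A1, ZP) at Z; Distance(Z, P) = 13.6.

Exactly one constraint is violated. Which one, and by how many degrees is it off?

Tangent(A1, ZP) at Z — off by 7.80°.

K = (0.00, 0.00) ✓; K.y = 0.00, A.y = 0.00 ✓; |KA| = 18.80 ✓; ∠(TA, AK) = 90.00° ✓; |TA| = 12.00 ✓; bearing(T→Z) − bearing(T→A) = 113.0° ✓; |TZ| = 12.00 ✓; ∠(TZ, ZP) = 97.80° ✗; |ZP| = 13.60 ✓.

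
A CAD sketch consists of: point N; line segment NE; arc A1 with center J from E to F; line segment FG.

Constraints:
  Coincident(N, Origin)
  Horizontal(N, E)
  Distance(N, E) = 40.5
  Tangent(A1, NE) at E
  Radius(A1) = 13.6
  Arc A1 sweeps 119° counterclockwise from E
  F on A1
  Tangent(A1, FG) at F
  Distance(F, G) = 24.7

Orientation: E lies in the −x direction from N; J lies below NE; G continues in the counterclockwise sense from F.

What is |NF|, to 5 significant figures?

56.152

Since A1 is tangent to NE there, JE ⟂ NE, so J = E + (0, -13.6) = (-40.500, -13.600). On A1, E sits at bearing 90° from J; a 119° counterclockwise sweep puts F at bearing 209°, so F = J + 13.6·(cos 209°, sin 209°) = (-52.395, -20.193). Then |NF| = |F − N| = 56.152.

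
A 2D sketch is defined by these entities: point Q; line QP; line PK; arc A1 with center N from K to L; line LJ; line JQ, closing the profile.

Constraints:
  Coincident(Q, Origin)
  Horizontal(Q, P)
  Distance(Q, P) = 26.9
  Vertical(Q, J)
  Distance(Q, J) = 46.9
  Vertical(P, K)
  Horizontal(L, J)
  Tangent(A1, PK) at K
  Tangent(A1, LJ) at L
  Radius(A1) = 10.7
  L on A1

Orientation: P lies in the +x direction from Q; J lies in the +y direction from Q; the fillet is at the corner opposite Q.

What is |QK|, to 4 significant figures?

45.10

Q is at the origin; Q and P share the same y with |QP| = 26.9 and P on the +x side, so P = (26.90, 0.000). QJ is vertical with |QJ| = 46.9 and J on the +y side, so J = (0.000, 46.90). The virtual corner opposite Q is at (26.90, 46.90). Tangency of A1 to PK means the radius NK is perpendicular to PK and since A1 is tangent to LJ there, NL ⟂ LJ, with radius 10.7, so the center N sits 10.7 in from both sides at N = (16.20, 36.20). That places the tangent points at K = (26.90, 36.20) on PK and L = (16.20, 46.90) on LJ. Then |QK| = |K − Q| = 45.10.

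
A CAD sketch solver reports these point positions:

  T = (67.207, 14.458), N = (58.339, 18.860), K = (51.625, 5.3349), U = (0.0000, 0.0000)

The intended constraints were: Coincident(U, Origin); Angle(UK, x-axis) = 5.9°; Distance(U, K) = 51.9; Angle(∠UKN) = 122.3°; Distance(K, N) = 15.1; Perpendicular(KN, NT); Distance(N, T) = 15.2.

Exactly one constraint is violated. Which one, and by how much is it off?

Distance(N, T) = 15.2 — off by 5.30.

U = (0.00, 0.00) ✓; UK at 5.900° ✓; |UK| = 51.90 ✓; ∠UKN = 122.3° ✓; |KN| = 15.10 ✓; ∠(KN, NT) = 90.00° ✓; |NT| = 9.900 ✗.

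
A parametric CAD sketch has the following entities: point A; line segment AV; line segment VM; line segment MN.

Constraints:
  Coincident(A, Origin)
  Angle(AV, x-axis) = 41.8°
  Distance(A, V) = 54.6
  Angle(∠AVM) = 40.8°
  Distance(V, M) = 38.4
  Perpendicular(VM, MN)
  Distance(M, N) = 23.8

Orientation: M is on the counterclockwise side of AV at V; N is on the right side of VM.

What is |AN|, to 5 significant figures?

59.549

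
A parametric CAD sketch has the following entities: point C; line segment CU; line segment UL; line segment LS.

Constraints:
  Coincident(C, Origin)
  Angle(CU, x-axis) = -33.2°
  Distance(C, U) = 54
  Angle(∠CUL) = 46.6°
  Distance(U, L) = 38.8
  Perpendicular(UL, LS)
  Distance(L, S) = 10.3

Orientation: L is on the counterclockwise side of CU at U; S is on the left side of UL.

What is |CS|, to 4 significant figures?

28.98

C is at the origin; CU runs at -33.2° with length 54.0, so U = 54.0·(cos -33.2°, sin -33.2°) = (45.19, -29.57). ∠CUL = 46.6°, so UL runs at -33.2° + (180° − 46.6°) = 100.2° from the x-axis; with |UL| = 38.8, L = U + 38.8·(cos 100.2°, sin 100.2°) = (38.31, 8.618). UL ⟂ LS; with |LS| = 10.3 on the left of UL, S = L + 10.3·(-0.9842, -0.1771) = (28.18, 6.794). Then |CS| = |S − C| = 28.98.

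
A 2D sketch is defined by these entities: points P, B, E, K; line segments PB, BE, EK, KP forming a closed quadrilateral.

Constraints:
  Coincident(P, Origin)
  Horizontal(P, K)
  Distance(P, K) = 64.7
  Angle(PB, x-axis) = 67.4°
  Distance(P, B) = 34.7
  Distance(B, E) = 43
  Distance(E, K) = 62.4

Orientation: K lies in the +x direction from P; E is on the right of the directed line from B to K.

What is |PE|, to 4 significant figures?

10.19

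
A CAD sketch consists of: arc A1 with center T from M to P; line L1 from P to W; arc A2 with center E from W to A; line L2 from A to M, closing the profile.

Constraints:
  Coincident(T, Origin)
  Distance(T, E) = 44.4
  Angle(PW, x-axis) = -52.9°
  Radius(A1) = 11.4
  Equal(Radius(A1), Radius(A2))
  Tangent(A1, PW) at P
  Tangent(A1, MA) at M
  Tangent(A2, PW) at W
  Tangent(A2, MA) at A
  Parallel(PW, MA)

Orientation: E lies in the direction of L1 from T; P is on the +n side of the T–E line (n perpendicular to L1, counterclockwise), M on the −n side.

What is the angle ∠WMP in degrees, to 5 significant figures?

62.819°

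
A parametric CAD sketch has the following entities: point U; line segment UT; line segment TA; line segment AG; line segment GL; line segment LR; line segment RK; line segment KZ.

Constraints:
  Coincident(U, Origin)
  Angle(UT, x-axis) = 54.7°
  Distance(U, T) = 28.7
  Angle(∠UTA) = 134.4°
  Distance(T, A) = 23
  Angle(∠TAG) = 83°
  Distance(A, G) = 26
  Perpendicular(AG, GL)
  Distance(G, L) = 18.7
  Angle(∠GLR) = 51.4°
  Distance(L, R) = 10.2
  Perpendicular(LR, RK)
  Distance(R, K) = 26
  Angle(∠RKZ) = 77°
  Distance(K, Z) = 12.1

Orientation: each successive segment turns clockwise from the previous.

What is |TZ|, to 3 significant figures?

44.4

U is at the origin; UT runs at 54.7° with length 28.7, so T = (16.6, 23.4). ∠UTA = 134.4° gives TA at 9.10° from the x-axis; with |TA| = 23.0, A = (39.3, 27.1). ∠TAG = 83.0° gives AG at -87.9° from the x-axis; with |AG| = 26.0, G = (40.2, 1.08). The perpendicularity gives GL at right angles to AG, so GL runs at -178°; with |GL| = 18.7, L = (21.6, 0.393). ∠GLR = 51.4° gives LR at 53.5° from the x-axis; with |LR| = 10.2, R = (27.6, 8.59). LR ⟂ RK, so RK runs at -36.5°; with |RK| = 26.0, K = (48.5, -6.87). ∠RKZ = 77.0° gives KZ at -140° from the x-axis; with |KZ| = 12.1, Z = (39.3, -14.7). Then |TZ| = |Z − T| = 44.4.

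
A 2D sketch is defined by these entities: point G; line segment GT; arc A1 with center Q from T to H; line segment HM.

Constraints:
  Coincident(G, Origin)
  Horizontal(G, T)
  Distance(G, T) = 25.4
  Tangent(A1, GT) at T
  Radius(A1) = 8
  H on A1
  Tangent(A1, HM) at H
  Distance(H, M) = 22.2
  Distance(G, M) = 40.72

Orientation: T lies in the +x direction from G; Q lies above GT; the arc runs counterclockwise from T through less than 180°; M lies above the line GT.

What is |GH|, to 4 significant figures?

34.63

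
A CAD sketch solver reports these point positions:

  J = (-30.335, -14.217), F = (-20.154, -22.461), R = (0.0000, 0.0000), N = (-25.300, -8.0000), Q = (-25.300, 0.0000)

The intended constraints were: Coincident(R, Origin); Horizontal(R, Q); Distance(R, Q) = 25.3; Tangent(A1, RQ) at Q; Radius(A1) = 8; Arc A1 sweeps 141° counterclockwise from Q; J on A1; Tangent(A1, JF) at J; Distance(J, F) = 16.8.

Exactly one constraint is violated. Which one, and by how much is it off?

Distance(J, F) = 16.8 — off by 3.70.

R = (0.00, 0.00) ✓; R.y = 0.00, Q.y = 0.00 ✓; |RQ| = 25.30 ✓; ∠(NQ, QR) = 90.00° ✓; |NQ| = 8.000 ✓; bearing(N→J) − bearing(N→Q) = 141.0° ✓; |NJ| = 8.000 ✓; ∠(NJ, JF) = 90.00° ✓; |JF| = 13.10 ✗.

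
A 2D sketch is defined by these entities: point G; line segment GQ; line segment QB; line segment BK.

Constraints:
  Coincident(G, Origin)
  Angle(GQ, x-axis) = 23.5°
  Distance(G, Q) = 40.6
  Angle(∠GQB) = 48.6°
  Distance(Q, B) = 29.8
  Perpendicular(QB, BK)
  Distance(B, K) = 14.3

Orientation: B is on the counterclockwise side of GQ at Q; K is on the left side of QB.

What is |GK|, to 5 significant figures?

16.422

G is at the origin; GQ runs at 23.5° with length 40.6, so Q = 40.6·(cos 23.5°, sin 23.5°) = (37.233, 16.189). ∠GQB = 48.6°, so QB runs at 23.5° + (180° − 48.6°) = 154.90° from the x-axis; with |QB| = 29.8, B = Q + 29.8·(cos 154.90°, sin 154.90°) = (10.247, 28.830). The perpendicularity gives BK at right angles to QB; with |BK| = 14.3 on the left of QB, K = B + 14.3·(-0.42420, -0.90557) = (4.1806, 15.881). Then |GK| = |K − G| = 16.422.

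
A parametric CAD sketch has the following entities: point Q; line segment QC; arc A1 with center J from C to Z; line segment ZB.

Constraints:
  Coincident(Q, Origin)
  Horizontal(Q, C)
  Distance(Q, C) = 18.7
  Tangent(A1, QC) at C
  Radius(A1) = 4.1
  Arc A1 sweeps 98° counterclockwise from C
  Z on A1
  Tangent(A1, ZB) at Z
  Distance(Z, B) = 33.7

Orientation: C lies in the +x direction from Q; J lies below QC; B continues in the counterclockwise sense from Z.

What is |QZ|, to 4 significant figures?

15.37

Q is at the origin; Q and C share the same y with |QC| = 18.7 and C on the +x side, so C = (18.70, 0.000). Tangency of A1 to QC means the radius JC is perpendicular to QC, so J = C + (0, -4.1) = (18.70, -4.100). On A1, C sits at bearing 90° from J; a 98° counterclockwise sweep puts Z at bearing 188°, so Z = J + 4.1·(cos 188°, sin 188°) = (14.64, -4.671). Then |QZ| = |Z − Q| = 15.37.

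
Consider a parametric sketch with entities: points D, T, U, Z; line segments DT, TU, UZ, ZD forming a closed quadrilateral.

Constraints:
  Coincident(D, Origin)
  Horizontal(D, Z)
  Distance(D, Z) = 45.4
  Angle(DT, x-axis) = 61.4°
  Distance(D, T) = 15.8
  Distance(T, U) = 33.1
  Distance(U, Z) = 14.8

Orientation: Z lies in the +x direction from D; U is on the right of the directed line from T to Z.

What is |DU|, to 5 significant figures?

33.602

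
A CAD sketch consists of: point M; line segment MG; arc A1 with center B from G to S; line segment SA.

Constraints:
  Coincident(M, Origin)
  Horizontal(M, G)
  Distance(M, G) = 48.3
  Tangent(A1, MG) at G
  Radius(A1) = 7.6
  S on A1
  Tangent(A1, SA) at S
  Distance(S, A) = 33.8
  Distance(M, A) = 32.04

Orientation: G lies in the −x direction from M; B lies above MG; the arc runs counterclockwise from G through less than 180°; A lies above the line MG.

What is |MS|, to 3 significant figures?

43.0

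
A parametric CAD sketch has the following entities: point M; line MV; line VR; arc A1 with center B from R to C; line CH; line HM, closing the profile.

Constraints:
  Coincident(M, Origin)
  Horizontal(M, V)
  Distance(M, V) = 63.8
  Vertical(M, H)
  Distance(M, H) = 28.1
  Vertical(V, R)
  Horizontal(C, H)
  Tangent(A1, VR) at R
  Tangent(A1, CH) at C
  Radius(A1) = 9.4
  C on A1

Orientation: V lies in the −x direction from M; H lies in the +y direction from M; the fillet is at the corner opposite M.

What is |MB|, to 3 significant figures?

57.5

M is at the origin; MV is horizontal with |MV| = 63.8 and V on the −x side, so V = (-63.8, 0.00). M and H share the same x with |MH| = 28.1 and H on the +y side, so H = (0.00, 28.1). The virtual corner opposite M is at (-63.8, 28.1). Since A1 is tangent to VR there, BR ⟂ VR and the tangent condition forces BC to be normal to CH, with radius 9.4, so the center B sits 9.4 in from both sides at B = (-54.4, 18.7). Then |MB| = |B − M| = 57.5.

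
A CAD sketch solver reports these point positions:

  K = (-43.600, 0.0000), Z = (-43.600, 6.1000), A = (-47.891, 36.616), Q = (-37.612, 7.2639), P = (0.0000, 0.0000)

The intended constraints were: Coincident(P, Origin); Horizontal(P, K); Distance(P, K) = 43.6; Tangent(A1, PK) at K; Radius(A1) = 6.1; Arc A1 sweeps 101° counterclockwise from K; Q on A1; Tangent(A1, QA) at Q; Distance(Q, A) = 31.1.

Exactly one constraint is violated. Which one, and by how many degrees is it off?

Tangent(A1, QA) at Q — off by 8.30°.

P = (0.00, 0.00) ✓; P.y = 0.00, K.y = 0.00 ✓; |PK| = 43.60 ✓; ∠(ZK, KP) = 90.00° ✓; |ZK| = 6.100 ✓; bearing(Z→Q) − bearing(Z→K) = 101.0° ✓; |ZQ| = 6.100 ✓; ∠(ZQ, QA) = 81.70° ✗; |QA| = 31.10 ✓.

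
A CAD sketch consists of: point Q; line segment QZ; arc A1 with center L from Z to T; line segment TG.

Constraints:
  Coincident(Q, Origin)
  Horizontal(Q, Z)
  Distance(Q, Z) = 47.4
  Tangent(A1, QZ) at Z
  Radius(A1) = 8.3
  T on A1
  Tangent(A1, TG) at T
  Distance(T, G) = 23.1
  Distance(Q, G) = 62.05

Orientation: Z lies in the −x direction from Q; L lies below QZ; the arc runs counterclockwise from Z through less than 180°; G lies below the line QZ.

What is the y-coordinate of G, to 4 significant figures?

-32.19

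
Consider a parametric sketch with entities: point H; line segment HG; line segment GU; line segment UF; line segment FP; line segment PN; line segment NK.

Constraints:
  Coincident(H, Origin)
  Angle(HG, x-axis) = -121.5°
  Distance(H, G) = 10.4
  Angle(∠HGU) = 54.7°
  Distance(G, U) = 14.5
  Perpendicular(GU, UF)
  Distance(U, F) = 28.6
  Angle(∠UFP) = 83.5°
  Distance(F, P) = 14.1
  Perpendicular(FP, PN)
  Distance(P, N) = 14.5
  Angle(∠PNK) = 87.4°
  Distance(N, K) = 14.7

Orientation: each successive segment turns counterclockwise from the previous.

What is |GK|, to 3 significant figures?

22.4

H is at the origin; HG runs at -121.5° with length 10.4, so G = (-5.43, -8.87). ∠HGU = 54.7° gives GU at 3.80° from the x-axis; with |GU| = 14.5, U = (9.03, -7.91). GU ⟂ UF, so UF runs at 93.8°; with |UF| = 28.6, F = (7.14, 20.6). ∠UFP = 83.5° gives FP at -170° from the x-axis; with |FP| = 14.1, P = (-6.73, 18.1). FP ⟂ PN, so PN runs at -79.7°; with |PN| = 14.5, N = (-4.14, 3.84). ∠PNK = 87.4° gives NK at 12.9° from the x-axis; with |NK| = 14.7, K = (10.2, 7.12). Then |GK| = |K − G| = 22.4.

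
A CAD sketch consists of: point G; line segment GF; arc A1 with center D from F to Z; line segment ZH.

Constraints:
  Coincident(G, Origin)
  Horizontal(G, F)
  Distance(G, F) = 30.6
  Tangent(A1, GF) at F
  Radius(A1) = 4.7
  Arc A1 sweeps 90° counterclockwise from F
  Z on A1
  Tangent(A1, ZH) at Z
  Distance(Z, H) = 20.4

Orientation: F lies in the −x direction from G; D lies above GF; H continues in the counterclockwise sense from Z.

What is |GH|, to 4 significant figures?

36.07

On A1, F sits at bearing -90° from D; a 90° counterclockwise sweep puts Z at bearing 0°, so Z = D + 4.7·(cos 0°, sin 0°) = (-25.90, 4.700). Tangency of A1 to ZH means the radius DZ is perpendicular to ZH, so ZH runs along (−sin 0°, cos 0°); with |ZH| = 20.4, H = (-25.90, 25.10). Then |GH| = |H − G| = 36.07.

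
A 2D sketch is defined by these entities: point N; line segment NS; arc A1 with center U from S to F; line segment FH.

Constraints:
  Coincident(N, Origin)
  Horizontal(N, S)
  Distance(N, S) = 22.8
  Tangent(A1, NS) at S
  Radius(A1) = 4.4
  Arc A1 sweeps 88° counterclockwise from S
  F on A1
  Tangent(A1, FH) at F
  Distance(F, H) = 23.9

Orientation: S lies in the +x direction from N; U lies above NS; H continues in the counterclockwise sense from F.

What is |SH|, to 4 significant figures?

28.61

N is at the origin; NS is horizontal with |NS| = 22.8 and S on the +x side, so S = (22.80, 0.000). A1 meets NS tangentially, so US is at right angles to NS, so U = S + (0, 4.4) = (22.80, 4.400). On A1, S sits at bearing -90° from U; an 88° counterclockwise sweep puts F at bearing -2°, so F = U + 4.4·(cos -2°, sin -2°) = (27.20, 4.246). Since A1 is tangent to FH there, UF ⟂ FH, so FH runs along (−sin -2°, cos -2°); with |FH| = 23.9, H = (28.03, 28.13). Then |SH| = |H − S| = 28.61.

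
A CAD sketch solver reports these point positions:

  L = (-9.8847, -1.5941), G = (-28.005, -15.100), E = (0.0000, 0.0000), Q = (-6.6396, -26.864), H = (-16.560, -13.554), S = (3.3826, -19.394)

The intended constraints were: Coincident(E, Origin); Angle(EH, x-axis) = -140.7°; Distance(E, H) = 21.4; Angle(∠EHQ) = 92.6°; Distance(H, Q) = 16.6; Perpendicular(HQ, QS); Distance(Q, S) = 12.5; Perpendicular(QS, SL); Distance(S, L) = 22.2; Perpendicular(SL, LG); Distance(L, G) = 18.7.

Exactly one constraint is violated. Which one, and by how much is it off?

Distance(L, G) = 18.7 — off by 3.90.

E = (0.00, 0.00) ✓; EH at -140.7° ✓; |EH| = 21.40 ✓; ∠EHQ = 92.60° ✓; |HQ| = 16.60 ✓; ∠(HQ, QS) = 90.00° ✓; |QS| = 12.50 ✓; ∠(QS, SL) = 90.00° ✓; |SL| = 22.20 ✓; ∠(SL, LG) = 90.00° ✓; |LG| = 22.60 ✗.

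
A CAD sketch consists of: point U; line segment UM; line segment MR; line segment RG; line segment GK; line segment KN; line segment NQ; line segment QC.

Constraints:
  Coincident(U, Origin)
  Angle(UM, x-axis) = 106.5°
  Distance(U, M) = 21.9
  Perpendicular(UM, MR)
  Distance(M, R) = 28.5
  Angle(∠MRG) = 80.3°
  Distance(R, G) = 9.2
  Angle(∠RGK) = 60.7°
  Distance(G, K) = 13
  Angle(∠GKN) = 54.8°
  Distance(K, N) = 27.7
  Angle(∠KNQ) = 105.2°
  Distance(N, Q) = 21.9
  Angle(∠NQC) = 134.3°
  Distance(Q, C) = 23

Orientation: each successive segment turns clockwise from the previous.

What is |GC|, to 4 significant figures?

33.52

∠KNQ = 105.2° gives NQ at -42.50° from the x-axis; with |NQ| = 21.9, Q = (49.75, 24.94). ∠NQC = 134.3° gives QC at -88.20° from the x-axis; with |QC| = 23.0, C = (50.47, 1.950). Then |GC| = |C − G| = 33.52.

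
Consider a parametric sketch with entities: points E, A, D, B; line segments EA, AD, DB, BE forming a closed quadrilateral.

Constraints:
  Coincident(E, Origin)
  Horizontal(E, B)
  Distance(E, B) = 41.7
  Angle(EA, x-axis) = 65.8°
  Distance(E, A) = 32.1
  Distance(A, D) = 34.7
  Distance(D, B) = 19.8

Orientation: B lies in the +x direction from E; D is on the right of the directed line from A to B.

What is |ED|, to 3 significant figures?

22.7

E is at the origin; EB is horizontal with |EB| = 41.7 and B in +x, so B = (41.7, 0). EA runs at 65.8° with |EA| = 32.1, so A = (13.2, 29.3). D is determined by |AD| = 34.7 and |DB| = 19.8 together: it lies at the intersection of circle(A, 34.7) and circle(B, 19.8). With |AB| = 40.9, the foot of the radical line on AB is 30.4 from A and the perpendicular offset is √(34.7² − 30.4²) = 16.8. Taking the right-of-AB solution: D = (22.3, -4.18).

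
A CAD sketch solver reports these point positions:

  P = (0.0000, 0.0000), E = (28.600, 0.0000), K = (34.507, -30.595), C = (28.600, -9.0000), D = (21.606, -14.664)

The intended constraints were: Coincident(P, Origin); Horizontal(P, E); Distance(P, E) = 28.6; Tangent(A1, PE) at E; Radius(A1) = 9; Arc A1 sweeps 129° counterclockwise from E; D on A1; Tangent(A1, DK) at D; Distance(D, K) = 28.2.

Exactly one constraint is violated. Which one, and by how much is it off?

Distance(D, K) = 28.2 — off by 7.70.

P = (0.00, 0.00) ✓; P.y = 0.00, E.y = 0.00 ✓; |PE| = 28.60 ✓; ∠(CE, EP) = 90.00° ✓; |CE| = 9.000 ✓; bearing(C→D) − bearing(C→E) = 129.0° ✓; |CD| = 9.000 ✓; ∠(CD, DK) = 90.00° ✓; |DK| = 20.50 ✗.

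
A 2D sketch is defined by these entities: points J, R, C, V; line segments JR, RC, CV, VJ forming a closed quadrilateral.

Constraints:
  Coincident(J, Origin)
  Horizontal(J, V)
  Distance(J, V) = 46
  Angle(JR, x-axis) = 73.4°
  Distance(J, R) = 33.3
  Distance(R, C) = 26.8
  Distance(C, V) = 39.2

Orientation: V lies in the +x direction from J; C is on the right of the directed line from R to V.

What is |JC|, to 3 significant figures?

8.85

J is at the origin; J and V share the same y with |JV| = 46.0 and V in +x, so V = (46.0, 0). JR runs at 73.4° with |JR| = 33.3, so R = (9.51, 31.9). C is determined by |RC| = 26.8 and |CV| = 39.2 together: it lies at the intersection of circle(R, 26.8) and circle(V, 39.2). With |RV| = 48.5, the foot of the radical line on RV is 15.8 from R and the perpendicular offset is √(26.8² − 15.8²) = 21.7. Taking the right-of-RV solution: C = (7.15, 5.22).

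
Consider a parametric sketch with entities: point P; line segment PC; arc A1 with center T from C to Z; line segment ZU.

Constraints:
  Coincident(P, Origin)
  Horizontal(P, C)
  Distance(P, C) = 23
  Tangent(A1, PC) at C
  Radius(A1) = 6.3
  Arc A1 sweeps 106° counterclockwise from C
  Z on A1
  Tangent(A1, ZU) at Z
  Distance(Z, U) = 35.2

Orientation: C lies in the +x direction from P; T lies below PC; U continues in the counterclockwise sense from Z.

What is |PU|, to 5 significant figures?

49.632

P is at the origin; PC is horizontal with |PC| = 23.0 and C on the +x side, so C = (23.000, 0.0000). Tangency of A1 to PC means the radius TC is perpendicular to PC, so T = C + (0, -6.3) = (23.000, -6.3000). On A1, C sits at bearing 90° from T; a 106° counterclockwise sweep puts Z at bearing 196°, so Z = T + 6.3·(cos 196°, sin 196°) = (16.944, -8.0365). Tangency of A1 to ZU means the radius TZ is perpendicular to ZU, so ZU runs along (−sin 196°, cos 196°); with |ZU| = 35.2, U = (26.646, -41.873). Then |PU| = |U − P| = 49.632.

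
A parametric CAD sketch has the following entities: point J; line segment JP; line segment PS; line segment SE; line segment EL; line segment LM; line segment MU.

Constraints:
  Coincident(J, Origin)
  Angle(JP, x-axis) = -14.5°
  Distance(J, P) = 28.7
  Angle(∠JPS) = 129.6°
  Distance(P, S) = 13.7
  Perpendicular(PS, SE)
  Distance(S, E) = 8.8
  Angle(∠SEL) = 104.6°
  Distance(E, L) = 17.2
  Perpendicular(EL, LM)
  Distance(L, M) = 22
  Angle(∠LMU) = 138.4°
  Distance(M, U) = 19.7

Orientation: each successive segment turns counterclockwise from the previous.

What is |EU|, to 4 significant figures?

36.96

J is at the origin; JP runs at -14.5° with length 28.7, so P = (27.79, -7.186). ∠JPS = 129.6° gives PS at 35.90° from the x-axis; with |PS| = 13.7, S = (38.88, 0.8474). PS ⟂ SE, so SE runs at 125.9°; with |SE| = 8.8, E = (33.72, 7.976). ∠SEL = 104.6° gives EL at -158.7° from the x-axis; with |EL| = 17.2, L = (17.70, 1.728). EL ⟂ LM, so LM runs at -68.70°; with |LM| = 22.0, M = (25.69, -18.77). ∠LMU = 138.4° gives MU at -27.10° from the x-axis; with |MU| = 19.7, U = (43.23, -27.74). Then |EU| = |U − E| = 36.96.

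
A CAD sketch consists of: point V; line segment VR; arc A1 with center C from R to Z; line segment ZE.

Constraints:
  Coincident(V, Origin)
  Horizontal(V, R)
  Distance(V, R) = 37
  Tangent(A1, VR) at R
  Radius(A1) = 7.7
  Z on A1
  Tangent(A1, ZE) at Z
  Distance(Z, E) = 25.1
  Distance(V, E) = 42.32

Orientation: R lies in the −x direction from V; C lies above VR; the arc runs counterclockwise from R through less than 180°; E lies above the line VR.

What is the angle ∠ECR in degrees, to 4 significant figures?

158.8°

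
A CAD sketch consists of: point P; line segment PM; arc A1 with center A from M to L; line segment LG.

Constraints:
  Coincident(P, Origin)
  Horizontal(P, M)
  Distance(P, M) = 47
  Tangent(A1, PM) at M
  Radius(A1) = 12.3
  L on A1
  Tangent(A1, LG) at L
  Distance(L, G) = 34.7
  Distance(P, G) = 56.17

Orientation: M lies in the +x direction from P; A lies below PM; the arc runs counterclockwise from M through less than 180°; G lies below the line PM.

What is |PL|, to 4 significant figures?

36.56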